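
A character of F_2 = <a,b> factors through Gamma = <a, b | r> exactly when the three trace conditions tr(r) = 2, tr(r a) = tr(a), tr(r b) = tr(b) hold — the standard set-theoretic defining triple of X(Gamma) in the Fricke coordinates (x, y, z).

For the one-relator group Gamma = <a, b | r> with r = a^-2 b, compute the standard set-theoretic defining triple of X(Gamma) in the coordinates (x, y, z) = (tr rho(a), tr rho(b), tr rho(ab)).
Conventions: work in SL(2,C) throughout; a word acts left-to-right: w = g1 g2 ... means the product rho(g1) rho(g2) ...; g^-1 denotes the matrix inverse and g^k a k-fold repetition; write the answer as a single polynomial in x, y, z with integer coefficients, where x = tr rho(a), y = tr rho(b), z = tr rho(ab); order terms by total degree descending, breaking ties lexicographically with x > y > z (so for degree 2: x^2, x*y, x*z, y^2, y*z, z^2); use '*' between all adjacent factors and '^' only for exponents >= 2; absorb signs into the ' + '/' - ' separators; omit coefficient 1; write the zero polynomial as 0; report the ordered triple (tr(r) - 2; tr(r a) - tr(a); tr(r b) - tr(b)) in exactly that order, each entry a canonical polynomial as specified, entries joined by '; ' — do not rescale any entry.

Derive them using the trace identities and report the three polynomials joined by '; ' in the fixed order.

x^2*y - x*z - y - 2; x*y - x - z; x^2*y^2 - x*y*z - x^2 - y^2 - y + 2

apply: trace(b a^-1) = trace(b) * trace(a) - trace(b a) = x*y - z
use: trace(a^-2 b) = trace(b a^-1) * trace(a) - trace(b) = x^2*y - x*z - y
use: trace(b^2) = trace(b) * trace(b) - trace(1)   [square of b] = y^2 - 2
apply: trace(b^2 a) = trace(b) * trace(a b) - trace(a)   [square of b] = y*z - x
trace(b^2 a^-1) = trace(b^2) * trace(a) - trace(b^2 a)   [inverse elimination on a] = x*y^2 - y*z - x
trace(a^-2 b^2) = trace(b^2 a^-1) * trace(a) - trace(b^2)   [inverse elimination on a] = x^2*y^2 - x*y*z - x^2 - y^2 + 2
assemble the triple (trace(r) - 2; trace(r a) - x; trace(r b) - y)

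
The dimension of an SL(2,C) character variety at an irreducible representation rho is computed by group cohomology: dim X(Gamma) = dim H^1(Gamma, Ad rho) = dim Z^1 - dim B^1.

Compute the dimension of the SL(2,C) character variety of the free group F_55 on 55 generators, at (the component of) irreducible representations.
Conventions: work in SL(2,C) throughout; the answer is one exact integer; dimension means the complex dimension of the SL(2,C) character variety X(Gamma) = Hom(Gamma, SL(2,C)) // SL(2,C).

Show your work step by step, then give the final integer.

162

The free group F_55: 55 generators, no relators.
Z^1(Gamma, Ad rho) = (sl_2)^55: a cocycle is a free choice of one sl_2 vector per generator, so dim Z^1 = 3*55 = 165.
dim B^1 = 3: the coboundary map is injective because an irreducible image has centralizer 0 in sl_2.
dim X = dim H^1 = dim Z^1 - dim B^1 = 165 - 3 = 162.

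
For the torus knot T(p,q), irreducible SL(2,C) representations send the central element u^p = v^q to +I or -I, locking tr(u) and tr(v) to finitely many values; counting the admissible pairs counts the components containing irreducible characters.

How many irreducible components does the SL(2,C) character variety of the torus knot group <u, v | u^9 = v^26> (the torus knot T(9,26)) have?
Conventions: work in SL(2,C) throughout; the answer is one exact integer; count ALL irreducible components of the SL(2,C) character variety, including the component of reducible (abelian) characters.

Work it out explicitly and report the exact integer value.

For T(9,26): irreducibility forces the central element u^9 = v^26 to one of +I, -I.
On an irreducible component, tr(u) is locked at 2*cos(pi*alpha/9) for some alpha in 1..8, and tr(v) at 2*cos(pi*beta/26) for some beta in 1..25.
Consistency of u^9 = (-1)^alpha I with v^26 = (-1)^beta I forces alpha = beta (mod 2).
count pairs: odd alpha (4 choices) x odd beta (13), plus even alpha (4) x even beta (12): 4*13 + 4*12 = 100.
Total: 100 irreducible-character components + 1 reducible (abelian) component = 101.

101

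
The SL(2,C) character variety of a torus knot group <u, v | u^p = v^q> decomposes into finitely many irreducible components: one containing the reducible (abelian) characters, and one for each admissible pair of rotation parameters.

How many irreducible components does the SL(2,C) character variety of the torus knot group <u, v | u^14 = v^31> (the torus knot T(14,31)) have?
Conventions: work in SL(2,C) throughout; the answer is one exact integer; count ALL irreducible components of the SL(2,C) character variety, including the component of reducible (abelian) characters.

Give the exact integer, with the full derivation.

In the torus knot group T(14,31), u^14 = v^31 is central, so an irreducible representation sends it to +I or -I (Schur).
So on each irreducible component the traces are pinned: tr(u) = 2*cos(pi*alpha/14) with 1 <= alpha <= 13, tr(v) = 2*cos(pi*beta/31) with 1 <= beta <= 30.
The two central values (-1)^alpha I and (-1)^beta I must be the same matrix, so alpha and beta share a parity.
count pairs: odd alpha (7 choices) x odd beta (15), plus even alpha (6) x even beta (15): 7*15 + 6*15 = 195.
components with irreducible characters: 195; plus the single component of reducible (abelian) characters: total 196.

196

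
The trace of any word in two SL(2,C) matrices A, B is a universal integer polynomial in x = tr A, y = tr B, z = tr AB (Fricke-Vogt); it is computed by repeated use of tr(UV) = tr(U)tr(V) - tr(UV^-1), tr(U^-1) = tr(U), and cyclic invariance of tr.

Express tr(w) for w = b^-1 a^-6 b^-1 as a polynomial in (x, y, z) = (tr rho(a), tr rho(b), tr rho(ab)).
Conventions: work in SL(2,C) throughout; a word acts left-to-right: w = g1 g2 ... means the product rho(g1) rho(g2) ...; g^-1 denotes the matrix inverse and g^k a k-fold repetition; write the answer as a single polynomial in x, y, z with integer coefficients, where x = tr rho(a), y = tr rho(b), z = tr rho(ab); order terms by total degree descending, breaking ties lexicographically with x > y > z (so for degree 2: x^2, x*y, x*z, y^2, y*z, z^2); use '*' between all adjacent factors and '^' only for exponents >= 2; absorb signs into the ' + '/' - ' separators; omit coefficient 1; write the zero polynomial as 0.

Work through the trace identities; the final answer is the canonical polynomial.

trace(a^-1) = trace(a) = x
trace(a^-2) = trace(a^-1) * trace(a) - trace(1)  (eliminate a^-1) = x^2 - 2
next, trace(a^-3) = trace(a^-2) * trace(a) - trace(a^-1)  (eliminate a^-1) = x^3 - 3*x
trace(b a^-1) = trace(b) * trace(a) - trace(b a)  (eliminate a^-1) = x*y - z
trace(a^-1 b a^-1) = trace(b a^-1) * trace(a) - trace(b)  (eliminate a^-1) = x^2*y - x*z - y
and trace(a^-3 b) = trace(a^-1 b a^-1) * trace(a) - trace(a^-1 b)  (eliminate a^-1) = x^3*y - x^2*z - 2*x*y + z
and trace(a^-1 b^-1 a^-2) = trace(a^-3) * trace(b) - trace(a^-3 b)  (eliminate b^-1) = x^2*z - x*y - z
next, trace(a^-1 b^-1 a^-1) = trace(b^-1 a^-1) * trace(a) - trace(b^-1)  (eliminate a^-1) = x*z - y
trace(a^-2 b^-1 a^-2) = trace(a^-1 b^-1 a^-2) * trace(a) - trace(a^-1 b^-1 a^-1)  (eliminate a^-1) = x^3*z - x^2*y - 2*x*z + y
trace(a^-1 b^-1 a^-4) = trace(a^-2 b^-1 a^-2) * trace(a) - trace(a^-2 b^-1 a^-1)  (eliminate a^-1) = x^4*z - x^3*y - 3*x^2*z + 2*x*y + z
next, trace(a^-6 b^-1) = trace(a^-1 b^-1 a^-4) * trace(a) - trace(a^-1 b^-1 a^-3)  (eliminate a^-1) = x^5*z - x^4*y - 4*x^3*z + 3*x^2*y + 3*x*z - y
and trace(a^-4) = trace(a^-3) * trace(a) - trace(a^-2)  (eliminate a^-1) = x^4 - 4*x^2 + 2
trace(a^-5) = trace(a^-4) * trace(a) - trace(a^-3)  (eliminate a^-1) = x^5 - 5*x^3 + 5*x
and trace(a^-6) = trace(a^-5) * trace(a) - trace(a^-4)  (eliminate a^-1) = x^6 - 6*x^4 + 9*x^2 - 2
trace(b^-1 a^-6 b^-1) = trace(a^-6 b^-1) * trace(b) - trace(a^-6)  (eliminate b^-1) = x^5*y*z - x^6 - x^4*y^2 - 4*x^3*y*z + 6*x^4 + 3*x^2*y^2 + 3*x*y*z - 9*x^2 - y^2 + 2

x^5*y*z - x^6 - x^4*y^2 - 4*x^3*y*z + 6*x^4 + 3*x^2*y^2 + 3*x*y*z - 9*x^2 - y^2 + 2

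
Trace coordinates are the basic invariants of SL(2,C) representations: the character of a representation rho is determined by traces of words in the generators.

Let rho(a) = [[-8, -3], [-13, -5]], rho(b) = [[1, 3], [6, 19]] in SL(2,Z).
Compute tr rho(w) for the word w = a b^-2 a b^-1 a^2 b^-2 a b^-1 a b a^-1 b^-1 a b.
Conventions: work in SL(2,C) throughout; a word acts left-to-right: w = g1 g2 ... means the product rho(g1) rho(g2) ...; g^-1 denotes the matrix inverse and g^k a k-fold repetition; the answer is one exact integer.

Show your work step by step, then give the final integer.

-1216647200751152920

rho(a) = [[-8, -3], [-13, -5]]
... * rho(b^-1) = [[19, -3], [-6, 1]]  ->  [[-134, 21], [-217, 34]]
... * rho(b^-1) = [[19, -3], [-6, 1]]  ->  [[-2672, 423], [-4327, 685]]
... * rho(a) = [[-8, -3], [-13, -5]]  ->  [[15877, 5901], [25711, 9556]]
... * rho(b^-1) = [[19, -3], [-6, 1]]  ->  [[266257, -41730], [431173, -67577]]
... * rho(a) = [[-8, -3], [-13, -5]]  ->  [[-1587566, -590121], [-2570883, -955634]]
... * rho(a) = [[-8, -3], [-13, -5]]  ->  [[20372101, 7713303], [32990306, 12490819]]
... * rho(b^-1) = [[19, -3], [-6, 1]]  ->  [[340790101, -53403000], [551870900, -86480099]]
... * rho(b^-1) = [[19, -3], [-6, 1]]  ->  [[6795429919, -1075773303], [11004427694, -1742092799]]
... * rho(a) = [[-8, -3], [-13, -5]]  ->  [[-40378386413, -15007423242], [-65388215165, -24302819087]]
... * rho(b^-1) = [[19, -3], [-6, 1]]  ->  [[-677144802395, 106127735997], [-1096559173613, 171861826408]]
... * rho(a) = [[-8, -3], [-13, -5]]  ->  [[4037497851199, 1500795727200], [6538269645600, 2430368388799]]
... * rho(b) = [[1, 3], [6, 19]]  ->  [[13042272214399, 40627612370397], [21120479978394, 65791808323981]]
... * rho(a^-1) = [[-5, 3], [13, -8]]  ->  [[462947599743166, -285894082319979], [749691108319783, -462973026656666]]
... * rho(b^-1) = [[19, -3], [-6, 1]]  ->  [[10511368889040028, -1674736881549477], [17021969218015873, -2712046351616015]]
... * rho(a) = [[-8, -3], [-13, -5]]  ->  [[-62319371652177023, -23160422259372699], [-100919151173118789, -37505675895967544]]
... * rho(b) = [[1, 3], [6, 19]]  ->  [[-201281905208413217, -627006137884612350], [-325953206548924053, -1015365295542739703]]
tr = -201281905208413217 + -1015365295542739703 = -1216647200751152920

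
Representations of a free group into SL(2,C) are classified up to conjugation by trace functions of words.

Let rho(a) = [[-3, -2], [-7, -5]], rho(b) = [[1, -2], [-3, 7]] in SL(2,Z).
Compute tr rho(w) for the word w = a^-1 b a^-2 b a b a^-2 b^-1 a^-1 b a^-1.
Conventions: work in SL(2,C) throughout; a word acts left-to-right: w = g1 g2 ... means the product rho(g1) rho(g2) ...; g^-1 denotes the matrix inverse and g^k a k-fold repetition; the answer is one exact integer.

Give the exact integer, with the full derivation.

13201103304

rho(a^-1) = [[-5, 2], [7, -3]]
... * rho(b) = [[1, -2], [-3, 7]]  ->  [[-11, 24], [16, -35]]
... * rho(a^-1) = [[-5, 2], [7, -3]]  ->  [[223, -94], [-325, 137]]
... * rho(a^-1) = [[-5, 2], [7, -3]]  ->  [[-1773, 728], [2584, -1061]]
... * rho(b) = [[1, -2], [-3, 7]]  ->  [[-3957, 8642], [5767, -12595]]
... * rho(a) = [[-3, -2], [-7, -5]]  ->  [[-48623, -35296], [70864, 51441]]
... * rho(b) = [[1, -2], [-3, 7]]  ->  [[57265, -149826], [-83459, 218359]]
... * rho(a^-1) = [[-5, 2], [7, -3]]  ->  [[-1335107, 564008], [1945808, -821995]]
... * rho(a^-1) = [[-5, 2], [7, -3]]  ->  [[10623591, -4362238], [-15483005, 6357601]]
... * rho(b^-1) = [[7, 2], [3, 1]]  ->  [[61278423, 16884944], [-89308232, -24608409]]
... * rho(a^-1) = [[-5, 2], [7, -3]]  ->  [[-188197507, 71902014], [274282297, -104791237]]
... * rho(b) = [[1, -2], [-3, 7]]  ->  [[-403903549, 879709112], [588656008, -1282103253]]
... * rho(a^-1) = [[-5, 2], [7, -3]]  ->  [[8177481529, -3446934434], [-11918002811, 5023621775]]
tr = 8177481529 + 5023621775 = 13201103304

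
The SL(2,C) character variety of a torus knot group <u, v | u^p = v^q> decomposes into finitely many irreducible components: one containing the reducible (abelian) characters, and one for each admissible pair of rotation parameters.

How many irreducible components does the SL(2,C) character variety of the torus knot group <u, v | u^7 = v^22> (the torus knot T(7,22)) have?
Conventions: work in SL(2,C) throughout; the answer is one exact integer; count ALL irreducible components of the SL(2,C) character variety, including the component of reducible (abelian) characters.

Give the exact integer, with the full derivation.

64

Gamma = < u, v | u^7 = v^22 > (torus knot T(7,22)); the central element u^7 = v^22 acts as +I or -I in any irreducible SL(2,C) representation.
This locks tr(u) to 2*cos(pi*alpha/7), alpha in 1..6, and tr(v) to 2*cos(pi*beta/22), beta in 1..21, on each component of irreducible characters.
The two central values (-1)^alpha I and (-1)^beta I must be the same matrix, so alpha and beta share a parity.
Enumerate parity-matched pairs: 3*11 odd-odd plus 3*10 even-even gives 63.
That is 63 components of irreducible characters, and with the reducible (abelian) component the total is 64.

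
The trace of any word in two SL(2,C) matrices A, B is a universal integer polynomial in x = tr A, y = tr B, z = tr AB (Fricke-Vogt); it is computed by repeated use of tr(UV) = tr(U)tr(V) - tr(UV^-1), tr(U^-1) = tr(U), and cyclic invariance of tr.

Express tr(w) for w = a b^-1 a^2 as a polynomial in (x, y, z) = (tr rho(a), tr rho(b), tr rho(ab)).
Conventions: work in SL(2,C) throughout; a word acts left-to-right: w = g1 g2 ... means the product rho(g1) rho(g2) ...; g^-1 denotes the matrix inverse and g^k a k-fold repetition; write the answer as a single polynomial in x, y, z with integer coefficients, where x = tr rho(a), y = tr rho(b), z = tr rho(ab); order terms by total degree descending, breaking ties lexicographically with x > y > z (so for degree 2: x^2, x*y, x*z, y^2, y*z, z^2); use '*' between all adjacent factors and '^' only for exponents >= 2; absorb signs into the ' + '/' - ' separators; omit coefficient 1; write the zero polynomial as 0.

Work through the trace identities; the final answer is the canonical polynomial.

trace(a^2) = trace(a)*trace(a) - trace(1)  (reduce the a square) = x^2 - 2
trace(a^3) = trace(a)*trace(a^2) - trace(a)  (reduce the a square) = x^3 - 3*x
trace(a b a) = trace(a)*trace(b a) - trace(b)  (reduce the a square) = x*z - y
trace(a^3 b) = trace(a)*trace(a b a) - trace(a b)  (reduce the a square) = x^2*z - x*y - z
use: trace(a b^-1 a^2) = trace(a^3)*trace(b) - trace(a^3 b)  (eliminate b^-1) = x^3*y - x^2*z - 2*x*y + z

x^3*y - x^2*z - 2*x*y + z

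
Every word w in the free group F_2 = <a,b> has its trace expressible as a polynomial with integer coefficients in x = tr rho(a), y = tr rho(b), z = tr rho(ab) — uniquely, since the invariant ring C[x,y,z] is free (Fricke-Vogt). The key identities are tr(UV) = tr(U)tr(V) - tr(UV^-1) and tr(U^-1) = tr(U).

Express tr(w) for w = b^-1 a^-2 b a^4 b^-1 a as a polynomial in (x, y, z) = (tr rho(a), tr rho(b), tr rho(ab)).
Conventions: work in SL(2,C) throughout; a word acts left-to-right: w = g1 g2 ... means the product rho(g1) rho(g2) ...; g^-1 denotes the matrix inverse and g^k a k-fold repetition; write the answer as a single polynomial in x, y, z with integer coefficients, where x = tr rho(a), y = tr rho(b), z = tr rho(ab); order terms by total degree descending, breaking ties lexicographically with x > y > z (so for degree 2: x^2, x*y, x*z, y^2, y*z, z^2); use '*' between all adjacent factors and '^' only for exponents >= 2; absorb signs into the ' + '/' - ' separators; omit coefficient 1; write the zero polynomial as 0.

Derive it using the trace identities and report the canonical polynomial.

trace(a^2) = trace(a)*trace(a) - trace(1)  (reduce the a square) = x^2 - 2
trace(a^3) = trace(a)*trace(a^2) - trace(a)  (reduce the a square) = x^3 - 3*x
trace(a^4) = trace(a)*trace(a^3) - trace(a^2)  (reduce the a square) = x^4 - 4*x^2 + 2
trace(a^5) = trace(a)*trace(a^4) - trace(a^3)  (reduce the a square) = x^5 - 5*x^3 + 5*x
trace(b a^2) = trace(a)*trace(b a) - trace(b)  (reduce the a square) = x*z - y
trace(a^2 b a) = trace(a)*trace(b a^2) - trace(b a)  (reduce the a square) = x^2*z - x*y - z
trace(a b a^3) = trace(a)*trace(a^2 b a) - trace(a^2 b)  (reduce the a square) = x^3*z - x^2*y - 2*x*z + y
trace(a b a^4) = trace(a)*trace(a b a^3) - trace(a b a^2)  (reduce the a square) = x^4*z - x^3*y - 3*x^2*z + 2*x*y + z
trace(a b a^5) = trace(a)*trace(a b a^4) - trace(a b a^3)  (reduce the a square) = x^5*z - x^4*y - 4*x^3*z + 3*x^2*y + 3*x*z - y
trace(b a b a) = trace(b a)*trace(b a) - trace(1)  (split on b) = z^2 - 2
trace(b a b) = trace(b)*trace(a b) - trace(a)  (reduce the b square) = y*z - x
trace(a b a b a) = trace(a)*trace(b a b a) - trace(b a b)  (reduce the a square) = x*z^2 - y*z - x
trace(a b a b a^2) = trace(a)*trace(a b a b a) - trace(a b a b)  (reduce the a square) = x^2*z^2 - x*y*z - x^2 - z^2 + 2
trace(b a b a^4) = trace(a)*trace(a b a b a^2) - trace(a b a b a)  (reduce the a square) = x^3*z^2 - x^2*y*z - x^3 - 2*x*z^2 + y*z + 3*x
trace(a b a^5 b) = trace(a)*trace(b a b a^4) - trace(b a b a^3)  (reduce the a square) = x^4*z^2 - x^3*y*z - x^4 - 3*x^2*z^2 + 2*x*y*z + 4*x^2 + z^2 - 2
trace(b a^5 b^-1 a) = trace(a b a^5)*trace(b) - trace(a b a^5 b)  (eliminate b^-1) = x^5*y*z - x^4*y^2 - x^4*z^2 - 3*x^3*y*z + x^4 + 3*x^2*y^2 + 3*x^2*z^2 + x*y*z - 4*x^2 - y^2 - z^2 + 2
trace(a^-1 b a^5 b^-1) = trace(b a^5 b^-1)*trace(a) - trace(b a^5 b^-1 a)  (eliminate a^-1) = -x^5*y*z + x^6 + x^4*y^2 + x^4*z^2 + 3*x^3*y*z - 6*x^4 - 3*x^2*y^2 - 3*x^2*z^2 - x*y*z + 9*x^2 + y^2 + z^2 - 2
trace(a b^-1 a^-2 b a^4) = trace(a^-1 b a^5 b^-1)*trace(a) - trace(a^-1 b a^5 b^-1 a)  (eliminate a^-1) = -x^6*y*z + x^7 + x^5*y^2 + x^5*z^2 + 3*x^4*y*z - 7*x^5 - 3*x^3*y^2 - 3*x^3*z^2 - x^2*y*z + 14*x^3 + x*y^2 + x*z^2 - 7*x
trace(a b^2 a) = trace(b)*trace(a^2 b) - trace(a^2)  (reduce the b square) = x*y*z - x^2 - y^2 + 2
trace(b^2 a^3) = trace(a)*trace(a b^2 a) - trace(a b^2)  (reduce the a square) = x^2*y*z - x^3 - x*y^2 - y*z + 3*x
trace(b a^4 b) = trace(a)*trace(b^2 a^3) - trace(b^2 a^2)  (reduce the a square) = x^3*y*z - x^4 - x^2*y^2 - 2*x*y*z + 4*x^2 + y^2 - 2
trace(a^-1 b a^4 b) = trace(b a^4 b)*trace(a) - trace(b a^4 b a)  (eliminate a^-1) = x^4*y*z - x^5 - x^3*y^2 - x^3*z^2 - x^2*y*z + 5*x^3 + x*y^2 + 2*x*z^2 - y*z - 5*x
trace(b a b^2 a^3) = trace(b)*trace(a^3 b a b) - trace(a^3 b a)  (reduce the b square) = x^2*y*z^2 - x^3*z - x*y^2*z - y*z^2 + 2*x*z + y
trace(b a b^2 a) = trace(b)*trace(a b a b) - trace(a b a)  (reduce the b square) = y*z^2 - x*z - y
trace(b a b^2) = trace(b)*trace(b a b) - trace(b a)  (reduce the b square) = y^2*z - x*y - z
trace(b a b^2 a^2) = trace(a)*trace(b a b^2 a) - trace(b a b^2)  (reduce the a square) = x*y*z^2 - x^2*z - y^2*z + z
trace(b a^4 b a b) = trace(a)*trace(b a b^2 a^3) - trace(b a b^2 a^2)  (reduce the a square) = x^3*y*z^2 - x^4*z - x^2*y^2*z - 2*x*y*z^2 + 3*x^2*z + y^2*z + x*y - z
trace(b a b a b a) = trace(b a b a)*trace(b a) - trace(a b)  (split on b) = z^3 - 3*z
trace(a b a b a b a) = trace(a)*trace(b a b a b a) - trace(b a b a b)  (reduce the a square) = x*z^3 - y*z^2 - 2*x*z + y
trace(a^2 b a b a b a) = trace(a)*trace(a b a b a b a) - trace(a b a b a b)  (reduce the a square) = x^2*z^3 - x*y*z^2 - 2*x^2*z - z^3 + x*y + 3*z
trace(b a^4 b a b a) = trace(a)*trace(a^2 b a b a b a) - trace(a^2 b a b a b)  (reduce the a square) = x^3*z^3 - x^2*y*z^2 - 2*x^3*z - 2*x*z^3 + x^2*y + y*z^2 + 5*x*z - y
trace(b a^4 b a b a^-1) = trace(b a^4 b a b)*trace(a) - trace(b a^4 b a b a)  (eliminate a^-1) = x^4*y*z^2 - x^5*z - x^3*y^2*z - x^3*z^3 - x^2*y*z^2 + 5*x^3*z + x*y^2*z + 2*x*z^3 - y*z^2 - 6*x*z + y
trace(a^-2 b a^4 b a b) = trace(b a^4 b a b a^-1)*trace(a) - trace(b a^4 b a b)  (eliminate a^-1) = x^5*y*z^2 - x^6*z - x^4*y^2*z - x^4*z^3 - 2*x^3*y*z^2 + 6*x^4*z + 2*x^2*y^2*z + 2*x^2*z^3 + x*y*z^2 - 9*x^2*z - y^2*z + z
trace(a b^-1 a^-2 b a^4 b) = trace(a^-2 b a^4 b a)*trace(b) - trace(a^-2 b a^4 b a b)  (eliminate b^-1) = -x^5*y*z^2 + x^6*z + 2*x^4*y^2*z + x^4*z^3 - x^5*y - x^3*y^3 + x^3*y*z^2 - 6*x^4*z - 3*x^2*y^2*z - 2*x^2*z^3 + 5*x^3*y + x*y^3 + x*y*z^2 + 9*x^2*z - 5*x*y - z
trace(b^-1 a^-2 b a^4 b^-1 a) = trace(a b^-1 a^-2 b a^4)*trace(b) - trace(a b^-1 a^-2 b a^4 b)  (eliminate b^-1) = -x^6*y^2*z + x^7*y + x^5*y^3 + 2*x^5*y*z^2 - x^6*z + x^4*y^2*z - x^4*z^3 - 6*x^5*y - 2*x^3*y^3 - 4*x^3*y*z^2 + 6*x^4*z + 2*x^2*y^2*z + 2*x^2*z^3 + 9*x^3*y - 9*x^2*z - 2*x*y + z

-x^6*y^2*z + x^7*y + x^5*y^3 + 2*x^5*y*z^2 - x^6*z + x^4*y^2*z - x^4*z^3 - 6*x^5*y - 2*x^3*y^3 - 4*x^3*y*z^2 + 6*x^4*z + 2*x^2*y^2*z + 2*x^2*z^3 + 9*x^3*y - 9*x^2*z - 2*x*y + z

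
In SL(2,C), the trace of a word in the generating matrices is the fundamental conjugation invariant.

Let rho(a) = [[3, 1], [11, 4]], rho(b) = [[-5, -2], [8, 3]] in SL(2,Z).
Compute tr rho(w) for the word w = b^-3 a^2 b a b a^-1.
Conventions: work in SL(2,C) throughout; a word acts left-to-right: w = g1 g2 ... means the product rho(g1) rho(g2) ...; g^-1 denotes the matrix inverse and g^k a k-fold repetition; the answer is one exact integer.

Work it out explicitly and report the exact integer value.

rho(b^-1) = [[3, 2], [-8, -5]]
... * rho(b^-1) = [[3, 2], [-8, -5]]  ->  [[-7, -4], [16, 9]]
... * rho(b^-1) = [[3, 2], [-8, -5]]  ->  [[11, 6], [-24, -13]]
... * rho(a) = [[3, 1], [11, 4]]  ->  [[99, 35], [-215, -76]]
... * rho(a) = [[3, 1], [11, 4]]  ->  [[682, 239], [-1481, -519]]
... * rho(b) = [[-5, -2], [8, 3]]  ->  [[-1498, -647], [3253, 1405]]
... * rho(a) = [[3, 1], [11, 4]]  ->  [[-11611, -4086], [25214, 8873]]
... * rho(b) = [[-5, -2], [8, 3]]  ->  [[25367, 10964], [-55086, -23809]]
... * rho(a^-1) = [[4, -1], [-11, 3]]  ->  [[-19136, 7525], [41555, -16341]]
tr = -19136 + -16341 = -35477

-35477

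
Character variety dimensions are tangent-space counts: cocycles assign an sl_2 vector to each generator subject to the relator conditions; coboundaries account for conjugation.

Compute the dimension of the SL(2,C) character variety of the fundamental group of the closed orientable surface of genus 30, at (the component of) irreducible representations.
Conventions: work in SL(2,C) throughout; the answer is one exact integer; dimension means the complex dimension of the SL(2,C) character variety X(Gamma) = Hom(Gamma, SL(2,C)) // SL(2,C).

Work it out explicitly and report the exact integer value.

Gamma = pi_1(Sigma_30) = < a_1, b_1, ..., a_30, b_30 | prod [a_i, b_i] > has 2g = 60 generators and 1 relator.
A cocycle assigns one sl_2 vector per generator subject to the relator condition d_2(z) = 0: dim of the unconstrained space is 3*2g = 180.
H^2 = coker(d_2) is dual to H^0 = 0 at irreducible rho (Poincare duality), so d_2 is onto: dim Z^1 = 177.
Coboundaries contribute dim B^1 = 3 (injective at irreducible rho).
dim X = dim H^1 = 177 - 3 = 174.

174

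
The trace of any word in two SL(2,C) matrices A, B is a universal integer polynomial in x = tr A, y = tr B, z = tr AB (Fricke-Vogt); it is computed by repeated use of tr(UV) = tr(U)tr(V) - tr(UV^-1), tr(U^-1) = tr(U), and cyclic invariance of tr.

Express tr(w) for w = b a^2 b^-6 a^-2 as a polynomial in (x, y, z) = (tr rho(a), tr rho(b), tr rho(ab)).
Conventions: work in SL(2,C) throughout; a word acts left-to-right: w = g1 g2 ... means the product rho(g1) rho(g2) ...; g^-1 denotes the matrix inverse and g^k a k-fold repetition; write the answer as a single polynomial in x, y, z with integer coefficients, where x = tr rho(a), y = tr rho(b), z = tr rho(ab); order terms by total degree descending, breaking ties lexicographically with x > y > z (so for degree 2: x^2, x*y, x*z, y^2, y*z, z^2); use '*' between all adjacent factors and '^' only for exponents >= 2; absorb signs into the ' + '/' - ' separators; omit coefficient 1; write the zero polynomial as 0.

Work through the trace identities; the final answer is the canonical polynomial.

-x^3*y^6*z + x^4*y^5 + x^2*y^7 + x^2*y^5*z^2 + 4*x^3*y^4*z - 4*x^4*y^3 - 8*x^2*y^5 - 4*x^2*y^3*z^2 - 3*x^3*y^2*z + 3*x^4*y + 19*x^2*y^3 + 3*x^2*y*z^2 + y^5 - 12*x^2*y - 5*y^3 + 5*y

tr(a^2) = tr(a) tr(a) - tr(1) = x^2 - 2
next, tr(a^2 b) = tr(a) tr(b a) - tr(b) = x*z - y
and tr(b^-1 a^2) = tr(a^2) tr(b) - tr(a^2 b) = x^2*y - x*z - y
and tr(a^2 b^-2) = tr(b^-1 a^2) tr(b) - tr(b^-1 a^2 b) = x^2*y^2 - x*y*z - x^2 - y^2 + 2
next, tr(a b a^2) = tr(a) tr(a b a) - tr(a b) = x^2*z - x*y - z
next, tr(b a b a) = tr(a b) tr(a b) - tr(1) = z^2 - 2
and tr(b a b) = tr(b) tr(a b) - tr(a) = y*z - x
tr(a b a^2 b) = tr(a) tr(b a b a) - tr(b a b) = x*z^2 - y*z - x
and tr(b^-1 a b a^2) = tr(a b a^2) tr(b) - tr(a b a^2 b) = x^2*y*z - x*y^2 - x*z^2 + x
tr(b^-2 a b a^2) = tr(b^-1 a b a^2) tr(b) - tr(b^-1 a b a^2 b) = x^2*y^2*z - x*y^3 - x*y*z^2 - x^2*z + 2*x*y + z
and tr(b a^2 b^-3 a) = tr(b^-2 a b a^2) tr(b) - tr(b^-2 a b a^2 b) = x^2*y^3*z - x*y^4 - x*y^2*z^2 - 2*x^2*y*z + 3*x*y^2 + x*z^2 + y*z - x
tr(b^-2 a^-1 b a^2 b^-1) = tr(b a^2 b^-3) tr(a) - tr(b a^2 b^-3 a) = -x^2*y^3*z + x^3*y^2 + x*y^4 + x*y^2*z^2 + x^2*y*z - x^3 - 4*x*y^2 - x*z^2 - y*z + 3*x
tr(b^-1 a^-1 b a^2) = tr(b a^2 b^-1) tr(a) - tr(b a^2 b^-1 a) = -x^2*y*z + x^3 + x*y^2 + x*z^2 - 3*x
next, tr(b^-2 a^-1 b a^2) = tr(b^-1 a^-1 b a^2) tr(b) - tr(b^-1 a^-1 b a^2 b) = -x^2*y^2*z + x^3*y + x*y^3 + x*y*z^2 - 3*x*y - z
next, tr(a^-1 b a^2 b^-4) = tr(b^-2 a^-1 b a^2 b^-1) tr(b) - tr(b^-2 a^-1 b a^2) = -x^2*y^4*z + x^3*y^3 + x*y^5 + x*y^3*z^2 + 2*x^2*y^2*z - 2*x^3*y - 5*x*y^3 - 2*x*y*z^2 - y^2*z + 6*x*y + z
tr(a^2 b^-3) = tr(a^2 b^-2) tr(b) - tr(a^2 b^-1) = x^2*y^3 - x*y^2*z - 2*x^2*y - y^3 + x*z + 3*y
tr(b^-4 a^-2 b a^2) = tr(a^-1 b a^2 b^-4) tr(a) - tr(a^-1 b a^2 b^-4 a) = -x^3*y^4*z + x^4*y^3 + x^2*y^5 + x^2*y^3*z^2 + 2*x^3*y^2*z - 2*x^4*y - 6*x^2*y^3 - 2*x^2*y*z^2 + 8*x^2*y + y^3 - 3*y
next, tr(b^-3 a^-2 b a^2) = tr(b a^2 b^-3 a^-1) tr(a) - tr(b a^2 b^-3) = -x^3*y^3*z + x^4*y^2 + x^2*y^4 + x^2*y^2*z^2 + x^3*y*z - x^4 - 5*x^2*y^2 - x^2*z^2 + 4*x^2 + y^2 - 2
tr(b^-5 a^-2 b a^2) = tr(b^-4 a^-2 b a^2) tr(b) - tr(b^-4 a^-2 b a^2 b) = -x^3*y^5*z + x^4*y^4 + x^2*y^6 + x^2*y^4*z^2 + 3*x^3*y^3*z - 3*x^4*y^2 - 7*x^2*y^4 - 3*x^2*y^2*z^2 - x^3*y*z + x^4 + 13*x^2*y^2 + x^2*z^2 + y^4 - 4*x^2 - 4*y^2 + 2
and tr(b a^2 b^-6 a^-2) = tr(b^-5 a^-2 b a^2) tr(b) - tr(b^-5 a^-2 b a^2 b) = -x^3*y^6*z + x^4*y^5 + x^2*y^7 + x^2*y^5*z^2 + 4*x^3*y^4*z - 4*x^4*y^3 - 8*x^2*y^5 - 4*x^2*y^3*z^2 - 3*x^3*y^2*z + 3*x^4*y + 19*x^2*y^3 + 3*x^2*y*z^2 + y^5 - 12*x^2*y - 5*y^3 + 5*y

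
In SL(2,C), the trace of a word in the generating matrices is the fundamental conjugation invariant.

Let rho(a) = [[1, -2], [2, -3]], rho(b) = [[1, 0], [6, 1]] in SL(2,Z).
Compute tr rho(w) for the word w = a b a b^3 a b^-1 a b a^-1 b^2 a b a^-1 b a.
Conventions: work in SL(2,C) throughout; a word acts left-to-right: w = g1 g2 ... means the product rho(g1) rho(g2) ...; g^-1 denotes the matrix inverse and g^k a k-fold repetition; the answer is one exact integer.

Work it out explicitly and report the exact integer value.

-404967214

rho(a) = [[1, -2], [2, -3]]
... * rho(b) = [[1, 0], [6, 1]]  ->  [[-11, -2], [-16, -3]]
... * rho(a) = [[1, -2], [2, -3]]  ->  [[-15, 28], [-22, 41]]
... * rho(b) = [[1, 0], [6, 1]]  ->  [[153, 28], [224, 41]]
... * rho(b) = [[1, 0], [6, 1]]  ->  [[321, 28], [470, 41]]
... * rho(b) = [[1, 0], [6, 1]]  ->  [[489, 28], [716, 41]]
... * rho(a) = [[1, -2], [2, -3]]  ->  [[545, -1062], [798, -1555]]
... * rho(b^-1) = [[1, 0], [-6, 1]]  ->  [[6917, -1062], [10128, -1555]]
... * rho(a) = [[1, -2], [2, -3]]  ->  [[4793, -10648], [7018, -15591]]
... * rho(b) = [[1, 0], [6, 1]]  ->  [[-59095, -10648], [-86528, -15591]]
... * rho(a^-1) = [[-3, 2], [-2, 1]]  ->  [[198581, -128838], [290766, -188647]]
... * rho(b) = [[1, 0], [6, 1]]  ->  [[-574447, -128838], [-841116, -188647]]
... * rho(b) = [[1, 0], [6, 1]]  ->  [[-1347475, -128838], [-1972998, -188647]]
... * rho(a) = [[1, -2], [2, -3]]  ->  [[-1605151, 3081464], [-2350292, 4511937]]
... * rho(b) = [[1, 0], [6, 1]]  ->  [[16883633, 3081464], [24721330, 4511937]]
... * rho(a^-1) = [[-3, 2], [-2, 1]]  ->  [[-56813827, 36848730], [-83187864, 53954597]]
... * rho(b) = [[1, 0], [6, 1]]  ->  [[164278553, 36848730], [240539718, 53954597]]
... * rho(a) = [[1, -2], [2, -3]]  ->  [[237976013, -439103296], [348448912, -642943227]]
tr = 237976013 + -642943227 = -404967214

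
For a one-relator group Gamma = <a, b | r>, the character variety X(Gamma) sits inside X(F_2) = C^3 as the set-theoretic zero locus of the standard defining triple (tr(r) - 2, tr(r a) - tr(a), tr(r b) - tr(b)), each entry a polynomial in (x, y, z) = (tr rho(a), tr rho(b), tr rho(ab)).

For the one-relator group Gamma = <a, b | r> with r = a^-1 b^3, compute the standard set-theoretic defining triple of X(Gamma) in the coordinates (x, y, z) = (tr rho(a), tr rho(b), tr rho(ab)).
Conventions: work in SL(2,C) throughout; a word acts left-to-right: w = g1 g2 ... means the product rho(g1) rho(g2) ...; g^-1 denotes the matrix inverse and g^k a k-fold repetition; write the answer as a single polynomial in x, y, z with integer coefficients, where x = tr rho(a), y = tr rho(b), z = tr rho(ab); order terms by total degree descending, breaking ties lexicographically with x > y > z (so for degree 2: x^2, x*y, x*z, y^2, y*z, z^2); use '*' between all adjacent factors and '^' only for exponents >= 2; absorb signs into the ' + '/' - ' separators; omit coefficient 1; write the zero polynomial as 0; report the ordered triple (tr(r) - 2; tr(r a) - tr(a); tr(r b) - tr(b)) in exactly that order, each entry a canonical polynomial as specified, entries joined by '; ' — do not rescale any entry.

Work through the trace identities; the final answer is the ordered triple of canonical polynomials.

tr(b^2) = tr(b) * tr(b) - tr(1)   [square of b] = y^2 - 2
tr(b^3) = tr(b) * tr(b^2) - tr(b)   [square of b] = y^3 - 3*y
tr(b a b) = tr(b) * tr(a b) - tr(a)   [square of b] = y*z - x
tr(b^3 a) = tr(b) * tr(b a b) - tr(b a)   [square of b] = y^2*z - x*y - z
tr(a^-1 b^3) = tr(b^3) * tr(a) - tr(b^3 a)   [inverse elimination on a] = x*y^3 - y^2*z - 2*x*y + z
tr(b^4) = tr(b) * tr(b^3) - tr(b^2) = y^4 - 4*y^2 + 2
tr(b^4 a) = tr(b) * tr(b a b^2) - tr(b a b) = y^3*z - x*y^2 - 2*y*z + x
tr(a^-1 b^4) = tr(b^4) * tr(a) - tr(b^4 a) = x*y^4 - y^3*z - 3*x*y^2 + 2*y*z + x
assemble the triple (tr(r) - 2; tr(r a) - x; tr(r b) - y)

x*y^3 - y^2*z - 2*x*y + z - 2; y^3 - x - 3*y; x*y^4 - y^3*z - 3*x*y^2 + 2*y*z + x - y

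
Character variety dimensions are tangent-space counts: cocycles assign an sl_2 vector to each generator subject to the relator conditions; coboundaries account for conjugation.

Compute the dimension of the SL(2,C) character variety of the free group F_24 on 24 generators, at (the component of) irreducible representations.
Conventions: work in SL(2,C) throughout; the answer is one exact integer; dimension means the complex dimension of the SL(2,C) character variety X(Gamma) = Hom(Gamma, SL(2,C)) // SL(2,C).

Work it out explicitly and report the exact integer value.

69

The free group F_24: 24 generators, no relators.
So Z^1 = (sl_2)^24 in full: dim Z^1 = 72.
At an irreducible rho the centralizer of the image in sl_2 is 0, so the coboundary map sl_2 -> Z^1 is injective: dim B^1 = 3.
Therefore dim X = 72 - 3 = 69.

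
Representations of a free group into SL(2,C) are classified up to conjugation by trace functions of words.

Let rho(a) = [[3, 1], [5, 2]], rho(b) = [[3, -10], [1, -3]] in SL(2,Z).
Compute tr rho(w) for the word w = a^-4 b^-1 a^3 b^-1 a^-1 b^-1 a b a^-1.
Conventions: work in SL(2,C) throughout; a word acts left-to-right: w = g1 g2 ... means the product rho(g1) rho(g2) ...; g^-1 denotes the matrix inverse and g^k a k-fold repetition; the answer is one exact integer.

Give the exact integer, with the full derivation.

-60446293031

rho(a^-1) = [[2, -1], [-5, 3]]
... * rho(a^-1) = [[2, -1], [-5, 3]]  ->  [[9, -5], [-25, 14]]
... * rho(a^-1) = [[2, -1], [-5, 3]]  ->  [[43, -24], [-120, 67]]
... * rho(a^-1) = [[2, -1], [-5, 3]]  ->  [[206, -115], [-575, 321]]
... * rho(b^-1) = [[-3, 10], [-1, 3]]  ->  [[-503, 1715], [1404, -4787]]
... * rho(a) = [[3, 1], [5, 2]]  ->  [[7066, 2927], [-19723, -8170]]
... * rho(a) = [[3, 1], [5, 2]]  ->  [[35833, 12920], [-100019, -36063]]
... * rho(a) = [[3, 1], [5, 2]]  ->  [[172099, 61673], [-480372, -172145]]
... * rho(b^-1) = [[-3, 10], [-1, 3]]  ->  [[-577970, 1906009], [1613261, -5320155]]
... * rho(a^-1) = [[2, -1], [-5, 3]]  ->  [[-10685985, 6295997], [29827297, -17573726]]
... * rho(b^-1) = [[-3, 10], [-1, 3]]  ->  [[25761958, -87971859], [-71908165, 245551792]]
... * rho(a) = [[3, 1], [5, 2]]  ->  [[-362573421, -150181760], [1012034465, 419195419]]
... * rho(b) = [[3, -10], [1, -3]]  ->  [[-1237902023, 4076279490], [3455298814, -11377930907]]
... * rho(a^-1) = [[2, -1], [-5, 3]]  ->  [[-22857201496, 13466740493], [63800252163, -37589091535]]
tr = -22857201496 + -37589091535 = -60446293031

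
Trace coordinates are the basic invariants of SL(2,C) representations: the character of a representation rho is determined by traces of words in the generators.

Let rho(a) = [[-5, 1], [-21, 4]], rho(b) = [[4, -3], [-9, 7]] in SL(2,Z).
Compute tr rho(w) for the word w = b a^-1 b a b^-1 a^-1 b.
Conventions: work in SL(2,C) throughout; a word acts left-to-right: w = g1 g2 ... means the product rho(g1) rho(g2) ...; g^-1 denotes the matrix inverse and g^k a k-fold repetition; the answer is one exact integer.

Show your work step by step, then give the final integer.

-3725290

rho(b) = [[4, -3], [-9, 7]]
... * rho(a^-1) = [[4, -1], [21, -5]]  ->  [[-47, 11], [111, -26]]
... * rho(b) = [[4, -3], [-9, 7]]  ->  [[-287, 218], [678, -515]]
... * rho(a) = [[-5, 1], [-21, 4]]  ->  [[-3143, 585], [7425, -1382]]
... * rho(b^-1) = [[7, 3], [9, 4]]  ->  [[-16736, -7089], [39537, 16747]]
... * rho(a^-1) = [[4, -1], [21, -5]]  ->  [[-215813, 52181], [509835, -123272]]
... * rho(b) = [[4, -3], [-9, 7]]  ->  [[-1332881, 1012706], [3148788, -2392409]]
tr = -1332881 + -2392409 = -3725290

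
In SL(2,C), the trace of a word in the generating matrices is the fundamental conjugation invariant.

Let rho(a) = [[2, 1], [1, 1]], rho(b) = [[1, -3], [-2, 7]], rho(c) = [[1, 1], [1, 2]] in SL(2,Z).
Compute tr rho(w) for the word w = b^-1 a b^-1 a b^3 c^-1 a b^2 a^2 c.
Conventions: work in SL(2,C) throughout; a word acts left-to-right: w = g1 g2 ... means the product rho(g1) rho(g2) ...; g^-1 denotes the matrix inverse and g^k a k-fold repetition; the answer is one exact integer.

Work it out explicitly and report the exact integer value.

2465484

rho(b^-1) = [[7, 3], [2, 1]]
... * rho(a) = [[2, 1], [1, 1]]  ->  [[17, 10], [5, 3]]
... * rho(b^-1) = [[7, 3], [2, 1]]  ->  [[139, 61], [41, 18]]
... * rho(a) = [[2, 1], [1, 1]]  ->  [[339, 200], [100, 59]]
... * rho(b) = [[1, -3], [-2, 7]]  ->  [[-61, 383], [-18, 113]]
... * rho(b) = [[1, -3], [-2, 7]]  ->  [[-827, 2864], [-244, 845]]
... * rho(b) = [[1, -3], [-2, 7]]  ->  [[-6555, 22529], [-1934, 6647]]
... * rho(c^-1) = [[2, -1], [-1, 1]]  ->  [[-35639, 29084], [-10515, 8581]]
... * rho(a) = [[2, 1], [1, 1]]  ->  [[-42194, -6555], [-12449, -1934]]
... * rho(b) = [[1, -3], [-2, 7]]  ->  [[-29084, 80697], [-8581, 23809]]
... * rho(b) = [[1, -3], [-2, 7]]  ->  [[-190478, 652131], [-56199, 192406]]
... * rho(a) = [[2, 1], [1, 1]]  ->  [[271175, 461653], [80008, 136207]]
... * rho(a) = [[2, 1], [1, 1]]  ->  [[1004003, 732828], [296223, 216215]]
... * rho(c) = [[1, 1], [1, 2]]  ->  [[1736831, 2469659], [512438, 728653]]
tr = 1736831 + 728653 = 2465484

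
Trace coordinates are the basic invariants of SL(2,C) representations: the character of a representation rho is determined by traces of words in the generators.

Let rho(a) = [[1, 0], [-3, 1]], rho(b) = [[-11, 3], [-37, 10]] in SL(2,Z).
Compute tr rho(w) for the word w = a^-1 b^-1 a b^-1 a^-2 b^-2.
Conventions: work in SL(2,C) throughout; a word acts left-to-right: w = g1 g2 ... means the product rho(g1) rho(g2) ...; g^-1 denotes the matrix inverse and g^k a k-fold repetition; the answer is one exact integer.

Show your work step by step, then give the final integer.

-1315

rho(a^-1) = [[1, 0], [3, 1]]
... * rho(b^-1) = [[10, -3], [37, -11]]  ->  [[10, -3], [67, -20]]
... * rho(a) = [[1, 0], [-3, 1]]  ->  [[19, -3], [127, -20]]
... * rho(b^-1) = [[10, -3], [37, -11]]  ->  [[79, -24], [530, -161]]
... * rho(a^-1) = [[1, 0], [3, 1]]  ->  [[7, -24], [47, -161]]
... * rho(a^-1) = [[1, 0], [3, 1]]  ->  [[-65, -24], [-436, -161]]
... * rho(b^-1) = [[10, -3], [37, -11]]  ->  [[-1538, 459], [-10317, 3079]]
... * rho(b^-1) = [[10, -3], [37, -11]]  ->  [[1603, -435], [10753, -2918]]
tr = 1603 + -2918 = -1315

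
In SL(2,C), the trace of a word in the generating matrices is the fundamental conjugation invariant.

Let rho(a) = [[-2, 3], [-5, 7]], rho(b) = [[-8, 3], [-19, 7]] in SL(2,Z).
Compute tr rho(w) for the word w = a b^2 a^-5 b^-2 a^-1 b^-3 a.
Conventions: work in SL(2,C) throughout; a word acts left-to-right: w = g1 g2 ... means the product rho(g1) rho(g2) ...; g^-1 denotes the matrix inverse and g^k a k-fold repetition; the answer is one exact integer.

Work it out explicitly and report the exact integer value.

rho(a) = [[-2, 3], [-5, 7]]
... * rho(b) = [[-8, 3], [-19, 7]]  ->  [[-41, 15], [-93, 34]]
... * rho(b) = [[-8, 3], [-19, 7]]  ->  [[43, -18], [98, -41]]
... * rho(a^-1) = [[7, -3], [5, -2]]  ->  [[211, -93], [481, -212]]
... * rho(a^-1) = [[7, -3], [5, -2]]  ->  [[1012, -447], [2307, -1019]]
... * rho(a^-1) = [[7, -3], [5, -2]]  ->  [[4849, -2142], [11054, -4883]]
... * rho(a^-1) = [[7, -3], [5, -2]]  ->  [[23233, -10263], [52963, -23396]]
... * rho(a^-1) = [[7, -3], [5, -2]]  ->  [[111316, -49173], [253761, -112097]]
... * rho(b^-1) = [[7, -3], [19, -8]]  ->  [[-155075, 59436], [-353516, 135493]]
... * rho(b^-1) = [[7, -3], [19, -8]]  ->  [[43759, -10263], [99755, -23396]]
... * rho(a^-1) = [[7, -3], [5, -2]]  ->  [[254998, -110751], [581305, -252473]]
... * rho(b^-1) = [[7, -3], [19, -8]]  ->  [[-319283, 121014], [-727852, 275869]]
... * rho(b^-1) = [[7, -3], [19, -8]]  ->  [[64285, -10263], [146547, -23396]]
... * rho(b^-1) = [[7, -3], [19, -8]]  ->  [[254998, -110751], [581305, -252473]]
... * rho(a) = [[-2, 3], [-5, 7]]  ->  [[43759, -10263], [99755, -23396]]
tr = 43759 + -23396 = 20363

20363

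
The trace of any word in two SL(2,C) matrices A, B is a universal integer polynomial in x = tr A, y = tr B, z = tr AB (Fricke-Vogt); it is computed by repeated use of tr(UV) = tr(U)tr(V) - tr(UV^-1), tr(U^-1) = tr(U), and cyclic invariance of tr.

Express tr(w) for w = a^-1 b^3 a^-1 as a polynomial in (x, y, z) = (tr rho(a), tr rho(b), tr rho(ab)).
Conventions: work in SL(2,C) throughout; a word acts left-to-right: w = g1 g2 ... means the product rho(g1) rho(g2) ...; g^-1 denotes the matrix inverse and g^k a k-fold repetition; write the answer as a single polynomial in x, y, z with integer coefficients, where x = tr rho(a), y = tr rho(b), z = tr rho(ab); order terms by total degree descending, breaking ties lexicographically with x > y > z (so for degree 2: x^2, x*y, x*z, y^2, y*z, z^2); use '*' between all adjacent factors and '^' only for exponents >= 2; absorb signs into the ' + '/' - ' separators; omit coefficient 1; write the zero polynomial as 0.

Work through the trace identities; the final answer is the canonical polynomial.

x^2*y^3 - x*y^2*z - 2*x^2*y - y^3 + x*z + 3*y

reduce: tr(b^2) = tr(b)*tr(b) - tr(1) = y^2 - 2
reduce: tr(b^3) = tr(b)*tr(b^2) - tr(b) = y^3 - 3*y
tr(b a b) = tr(b)*tr(a b) - tr(a) = y*z - x
reduce: tr(b^3 a) = tr(b)*tr(b a b) - tr(b a) = y^2*z - x*y - z
tr(b^3 a^-1) = tr(b^3)*tr(a) - tr(b^3 a) = x*y^3 - y^2*z - 2*x*y + z
tr(a^-1 b^3 a^-1) = tr(b^3 a^-1)*tr(a) - tr(b^3) = x^2*y^3 - x*y^2*z - 2*x^2*y - y^3 + x*z + 3*y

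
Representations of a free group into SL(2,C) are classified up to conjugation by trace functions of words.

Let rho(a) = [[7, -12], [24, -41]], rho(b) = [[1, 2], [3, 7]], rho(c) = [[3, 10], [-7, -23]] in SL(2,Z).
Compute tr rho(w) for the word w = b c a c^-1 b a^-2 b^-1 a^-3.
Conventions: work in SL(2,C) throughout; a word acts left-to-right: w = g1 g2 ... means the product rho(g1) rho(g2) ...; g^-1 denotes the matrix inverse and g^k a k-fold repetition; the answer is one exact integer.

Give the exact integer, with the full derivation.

rho(b) = [[1, 2], [3, 7]]
... * rho(c) = [[3, 10], [-7, -23]]  ->  [[-11, -36], [-40, -131]]
... * rho(a) = [[7, -12], [24, -41]]  ->  [[-941, 1608], [-3424, 5851]]
... * rho(c^-1) = [[-23, -10], [7, 3]]  ->  [[32899, 14234], [119709, 51793]]
... * rho(b) = [[1, 2], [3, 7]]  ->  [[75601, 165436], [275088, 601969]]
... * rho(a^-1) = [[-41, 12], [-24, 7]]  ->  [[-7070105, 2065264], [-25725864, 7514839]]
... * rho(a^-1) = [[-41, 12], [-24, 7]]  ->  [[240307969, -70384412], [874404288, -256106495]]
... * rho(b^-1) = [[7, -2], [-3, 1]]  ->  [[1893309019, -551000350], [6889149501, -2004915071]]
... * rho(a^-1) = [[-41, 12], [-24, 7]]  ->  [[-64401661379, 18862705778], [-234337167837, 68635388515]]
... * rho(a^-1) = [[-41, 12], [-24, 7]]  ->  [[2187763177867, -640780996102], [7960574556957, -2331598294439]]
... * rho(a^-1) = [[-41, 12], [-24, 7]]  ->  [[-74319546386099, 21767691161690], [-270425197768701, 79205706622411]]
tr = -74319546386099 + 79205706622411 = 4886160236312

4886160236312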